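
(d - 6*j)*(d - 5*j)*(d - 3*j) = d^3 - 14*d^2*j + 63*d*j^2 - 90*j^3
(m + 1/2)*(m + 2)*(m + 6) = m^3 + 17*m^2/2 + 16*m + 6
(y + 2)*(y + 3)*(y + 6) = y^3 + 11*y^2 + 36*y + 36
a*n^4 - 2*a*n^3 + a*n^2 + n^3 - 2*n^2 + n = n*(n - 1)^2*(a*n + 1)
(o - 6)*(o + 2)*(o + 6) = o^3 + 2*o^2 - 36*o - 72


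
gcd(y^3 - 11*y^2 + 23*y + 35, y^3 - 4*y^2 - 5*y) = y^2 - 4*y - 5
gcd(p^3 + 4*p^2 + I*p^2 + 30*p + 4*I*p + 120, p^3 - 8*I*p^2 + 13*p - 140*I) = p - 5*I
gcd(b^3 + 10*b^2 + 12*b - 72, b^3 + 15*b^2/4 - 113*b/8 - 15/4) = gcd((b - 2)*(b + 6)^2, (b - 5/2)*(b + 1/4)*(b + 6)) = b + 6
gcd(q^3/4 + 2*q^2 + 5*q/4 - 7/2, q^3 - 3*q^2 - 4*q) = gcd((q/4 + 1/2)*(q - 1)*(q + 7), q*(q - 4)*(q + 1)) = 1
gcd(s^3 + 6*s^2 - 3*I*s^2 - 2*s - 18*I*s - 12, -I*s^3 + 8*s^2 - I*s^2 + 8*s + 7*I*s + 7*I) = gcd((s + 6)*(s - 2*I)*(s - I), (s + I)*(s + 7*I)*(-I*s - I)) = 1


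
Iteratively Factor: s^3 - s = (s + 1)*(s^2 - s) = (s - 1)*(s + 1)*(s)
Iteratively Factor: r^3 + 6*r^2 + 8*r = (r + 4)*(r^2 + 2*r) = r*(r + 4)*(r + 2)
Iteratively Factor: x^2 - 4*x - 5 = (x + 1)*(x - 5)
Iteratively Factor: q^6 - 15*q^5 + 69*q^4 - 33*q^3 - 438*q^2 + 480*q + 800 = (q + 2)*(q^5 - 17*q^4 + 103*q^3 - 239*q^2 + 40*q + 400) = (q - 5)*(q + 2)*(q^4 - 12*q^3 + 43*q^2 - 24*q - 80) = (q - 5)*(q - 4)*(q + 2)*(q^3 - 8*q^2 + 11*q + 20) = (q - 5)*(q - 4)^2*(q + 2)*(q^2 - 4*q - 5) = (q - 5)^2*(q - 4)^2*(q + 2)*(q + 1)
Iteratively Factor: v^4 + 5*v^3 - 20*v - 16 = (v - 2)*(v^3 + 7*v^2 + 14*v + 8) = (v - 2)*(v + 1)*(v^2 + 6*v + 8) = (v - 2)*(v + 1)*(v + 4)*(v + 2)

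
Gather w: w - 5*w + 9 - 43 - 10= -4*w - 44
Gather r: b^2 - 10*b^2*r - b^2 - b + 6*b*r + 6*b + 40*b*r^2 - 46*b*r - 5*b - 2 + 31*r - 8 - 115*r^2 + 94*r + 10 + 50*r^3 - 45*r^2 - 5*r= 50*r^3 + r^2*(40*b - 160) + r*(-10*b^2 - 40*b + 120)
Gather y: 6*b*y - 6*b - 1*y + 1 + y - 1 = 6*b*y - 6*b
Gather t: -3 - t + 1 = -t - 2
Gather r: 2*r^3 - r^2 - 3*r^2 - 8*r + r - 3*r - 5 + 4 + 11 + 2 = 2*r^3 - 4*r^2 - 10*r + 12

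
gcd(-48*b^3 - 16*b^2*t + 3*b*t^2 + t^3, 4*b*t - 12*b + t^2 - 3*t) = 4*b + t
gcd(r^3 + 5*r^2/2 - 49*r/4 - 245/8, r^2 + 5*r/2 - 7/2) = r + 7/2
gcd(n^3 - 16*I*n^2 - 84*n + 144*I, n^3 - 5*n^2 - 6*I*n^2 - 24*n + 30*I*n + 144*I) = n - 6*I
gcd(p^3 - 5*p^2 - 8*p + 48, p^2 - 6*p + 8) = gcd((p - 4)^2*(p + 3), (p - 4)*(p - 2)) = p - 4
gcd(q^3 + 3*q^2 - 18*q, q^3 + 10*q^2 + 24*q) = q^2 + 6*q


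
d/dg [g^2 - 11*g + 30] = 2*g - 11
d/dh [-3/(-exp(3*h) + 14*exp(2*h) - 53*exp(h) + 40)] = (-9*exp(2*h) + 84*exp(h) - 159)*exp(h)/(exp(3*h) - 14*exp(2*h) + 53*exp(h) - 40)^2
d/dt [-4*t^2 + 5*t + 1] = 5 - 8*t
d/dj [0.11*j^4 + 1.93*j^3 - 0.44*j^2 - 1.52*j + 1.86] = 0.44*j^3 + 5.79*j^2 - 0.88*j - 1.52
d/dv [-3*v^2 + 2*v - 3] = 2 - 6*v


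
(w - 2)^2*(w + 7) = w^3 + 3*w^2 - 24*w + 28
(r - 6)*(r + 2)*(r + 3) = r^3 - r^2 - 24*r - 36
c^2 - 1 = (c - 1)*(c + 1)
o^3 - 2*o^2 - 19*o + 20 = (o - 5)*(o - 1)*(o + 4)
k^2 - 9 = (k - 3)*(k + 3)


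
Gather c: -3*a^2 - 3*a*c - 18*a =-3*a^2 - 3*a*c - 18*a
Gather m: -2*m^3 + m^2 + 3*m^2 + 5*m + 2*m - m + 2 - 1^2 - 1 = -2*m^3 + 4*m^2 + 6*m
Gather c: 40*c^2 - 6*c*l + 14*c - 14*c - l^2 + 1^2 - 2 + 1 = 40*c^2 - 6*c*l - l^2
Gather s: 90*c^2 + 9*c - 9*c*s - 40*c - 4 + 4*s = 90*c^2 - 31*c + s*(4 - 9*c) - 4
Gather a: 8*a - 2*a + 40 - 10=6*a + 30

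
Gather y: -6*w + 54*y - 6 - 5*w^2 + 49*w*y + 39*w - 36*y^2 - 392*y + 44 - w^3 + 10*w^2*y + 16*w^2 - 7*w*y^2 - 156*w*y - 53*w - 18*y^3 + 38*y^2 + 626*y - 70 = -w^3 + 11*w^2 - 20*w - 18*y^3 + y^2*(2 - 7*w) + y*(10*w^2 - 107*w + 288) - 32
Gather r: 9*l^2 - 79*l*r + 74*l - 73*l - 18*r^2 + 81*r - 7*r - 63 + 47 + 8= 9*l^2 + l - 18*r^2 + r*(74 - 79*l) - 8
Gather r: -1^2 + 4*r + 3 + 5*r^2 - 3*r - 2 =5*r^2 + r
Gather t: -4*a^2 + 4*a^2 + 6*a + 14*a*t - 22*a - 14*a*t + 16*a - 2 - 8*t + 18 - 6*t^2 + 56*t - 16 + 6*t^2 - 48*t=0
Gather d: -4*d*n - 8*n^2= -4*d*n - 8*n^2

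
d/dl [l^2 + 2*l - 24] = 2*l + 2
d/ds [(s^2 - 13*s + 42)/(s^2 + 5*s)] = 6*(3*s^2 - 14*s - 35)/(s^2*(s^2 + 10*s + 25))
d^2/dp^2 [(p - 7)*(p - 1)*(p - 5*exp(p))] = -5*p^2*exp(p) + 20*p*exp(p) + 6*p + 35*exp(p) - 16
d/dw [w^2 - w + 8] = 2*w - 1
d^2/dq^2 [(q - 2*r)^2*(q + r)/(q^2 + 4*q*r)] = r^2*(56*q^3 + 24*q^2*r + 96*q*r^2 + 128*r^3)/(q^3*(q^3 + 12*q^2*r + 48*q*r^2 + 64*r^3))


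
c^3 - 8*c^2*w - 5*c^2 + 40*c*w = c*(c - 5)*(c - 8*w)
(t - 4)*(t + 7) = t^2 + 3*t - 28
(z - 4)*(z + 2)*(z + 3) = z^3 + z^2 - 14*z - 24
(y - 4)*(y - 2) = y^2 - 6*y + 8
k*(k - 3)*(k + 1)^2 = k^4 - k^3 - 5*k^2 - 3*k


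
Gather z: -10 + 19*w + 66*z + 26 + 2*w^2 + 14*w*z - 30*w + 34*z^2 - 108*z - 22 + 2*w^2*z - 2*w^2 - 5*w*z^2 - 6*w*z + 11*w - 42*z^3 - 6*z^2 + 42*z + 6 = -42*z^3 + z^2*(28 - 5*w) + z*(2*w^2 + 8*w)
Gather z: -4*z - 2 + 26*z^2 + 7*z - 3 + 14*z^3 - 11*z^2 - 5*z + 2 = 14*z^3 + 15*z^2 - 2*z - 3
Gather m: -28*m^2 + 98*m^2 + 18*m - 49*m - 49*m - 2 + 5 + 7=70*m^2 - 80*m + 10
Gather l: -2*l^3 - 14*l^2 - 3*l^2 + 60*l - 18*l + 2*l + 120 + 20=-2*l^3 - 17*l^2 + 44*l + 140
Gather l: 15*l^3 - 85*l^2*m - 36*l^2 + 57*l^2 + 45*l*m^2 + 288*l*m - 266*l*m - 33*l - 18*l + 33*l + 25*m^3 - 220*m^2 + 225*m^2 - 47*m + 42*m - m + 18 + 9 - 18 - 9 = 15*l^3 + l^2*(21 - 85*m) + l*(45*m^2 + 22*m - 18) + 25*m^3 + 5*m^2 - 6*m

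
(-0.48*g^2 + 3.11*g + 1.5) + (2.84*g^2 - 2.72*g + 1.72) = 2.36*g^2 + 0.39*g + 3.22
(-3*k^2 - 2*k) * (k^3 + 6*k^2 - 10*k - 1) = -3*k^5 - 20*k^4 + 18*k^3 + 23*k^2 + 2*k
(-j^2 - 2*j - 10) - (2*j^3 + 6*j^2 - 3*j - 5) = -2*j^3 - 7*j^2 + j - 5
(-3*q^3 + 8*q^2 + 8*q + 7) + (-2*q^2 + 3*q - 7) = -3*q^3 + 6*q^2 + 11*q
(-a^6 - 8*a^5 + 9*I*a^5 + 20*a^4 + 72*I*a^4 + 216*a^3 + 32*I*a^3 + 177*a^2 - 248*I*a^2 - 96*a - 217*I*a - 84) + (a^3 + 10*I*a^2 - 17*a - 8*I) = -a^6 - 8*a^5 + 9*I*a^5 + 20*a^4 + 72*I*a^4 + 217*a^3 + 32*I*a^3 + 177*a^2 - 238*I*a^2 - 113*a - 217*I*a - 84 - 8*I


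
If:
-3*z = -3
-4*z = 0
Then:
No Solution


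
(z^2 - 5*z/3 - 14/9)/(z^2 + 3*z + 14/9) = (3*z - 7)/(3*z + 7)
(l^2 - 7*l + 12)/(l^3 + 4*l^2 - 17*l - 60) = (l - 3)/(l^2 + 8*l + 15)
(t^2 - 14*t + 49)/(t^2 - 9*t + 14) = (t - 7)/(t - 2)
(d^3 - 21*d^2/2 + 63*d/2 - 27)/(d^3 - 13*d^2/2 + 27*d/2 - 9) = (d - 6)/(d - 2)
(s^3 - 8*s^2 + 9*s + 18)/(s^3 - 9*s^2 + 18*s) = (s + 1)/s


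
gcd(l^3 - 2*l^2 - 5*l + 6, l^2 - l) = l - 1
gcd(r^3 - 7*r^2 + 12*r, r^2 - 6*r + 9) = r - 3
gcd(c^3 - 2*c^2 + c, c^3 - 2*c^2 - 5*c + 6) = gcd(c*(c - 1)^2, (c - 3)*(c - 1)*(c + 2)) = c - 1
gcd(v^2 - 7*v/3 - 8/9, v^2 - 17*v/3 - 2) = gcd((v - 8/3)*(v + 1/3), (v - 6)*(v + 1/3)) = v + 1/3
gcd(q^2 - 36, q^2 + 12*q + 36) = q + 6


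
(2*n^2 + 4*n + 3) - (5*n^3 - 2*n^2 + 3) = -5*n^3 + 4*n^2 + 4*n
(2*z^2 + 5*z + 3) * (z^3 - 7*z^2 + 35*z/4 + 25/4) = 2*z^5 - 9*z^4 - 29*z^3/2 + 141*z^2/4 + 115*z/2 + 75/4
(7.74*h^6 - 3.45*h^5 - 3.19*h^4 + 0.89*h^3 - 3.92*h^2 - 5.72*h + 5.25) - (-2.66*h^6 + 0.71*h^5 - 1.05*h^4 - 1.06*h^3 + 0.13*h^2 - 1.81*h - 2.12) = 10.4*h^6 - 4.16*h^5 - 2.14*h^4 + 1.95*h^3 - 4.05*h^2 - 3.91*h + 7.37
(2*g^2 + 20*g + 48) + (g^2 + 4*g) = 3*g^2 + 24*g + 48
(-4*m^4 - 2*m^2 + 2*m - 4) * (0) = 0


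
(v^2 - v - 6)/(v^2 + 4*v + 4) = (v - 3)/(v + 2)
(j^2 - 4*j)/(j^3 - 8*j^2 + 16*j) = 1/(j - 4)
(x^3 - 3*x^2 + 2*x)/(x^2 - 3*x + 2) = x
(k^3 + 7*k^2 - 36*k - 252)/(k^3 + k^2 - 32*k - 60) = (k^2 + 13*k + 42)/(k^2 + 7*k + 10)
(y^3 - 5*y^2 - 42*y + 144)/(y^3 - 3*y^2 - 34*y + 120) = (y^2 - 11*y + 24)/(y^2 - 9*y + 20)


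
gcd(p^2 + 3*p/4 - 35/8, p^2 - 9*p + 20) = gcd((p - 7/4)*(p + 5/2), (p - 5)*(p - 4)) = 1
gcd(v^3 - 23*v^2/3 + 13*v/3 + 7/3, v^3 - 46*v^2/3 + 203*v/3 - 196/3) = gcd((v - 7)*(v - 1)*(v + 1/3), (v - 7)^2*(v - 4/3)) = v - 7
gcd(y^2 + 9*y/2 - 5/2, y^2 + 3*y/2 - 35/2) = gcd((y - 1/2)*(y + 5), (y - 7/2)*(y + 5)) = y + 5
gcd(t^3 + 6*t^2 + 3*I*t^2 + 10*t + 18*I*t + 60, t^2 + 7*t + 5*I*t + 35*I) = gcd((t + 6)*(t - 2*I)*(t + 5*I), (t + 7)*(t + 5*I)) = t + 5*I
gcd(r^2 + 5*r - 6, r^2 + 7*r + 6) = r + 6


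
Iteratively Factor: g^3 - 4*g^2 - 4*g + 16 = (g - 2)*(g^2 - 2*g - 8) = (g - 4)*(g - 2)*(g + 2)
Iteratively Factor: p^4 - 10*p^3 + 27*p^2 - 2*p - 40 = (p - 5)*(p^3 - 5*p^2 + 2*p + 8) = (p - 5)*(p - 2)*(p^2 - 3*p - 4) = (p - 5)*(p - 2)*(p + 1)*(p - 4)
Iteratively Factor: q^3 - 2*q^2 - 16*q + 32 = (q - 4)*(q^2 + 2*q - 8) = (q - 4)*(q - 2)*(q + 4)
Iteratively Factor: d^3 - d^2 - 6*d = (d - 3)*(d^2 + 2*d) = d*(d - 3)*(d + 2)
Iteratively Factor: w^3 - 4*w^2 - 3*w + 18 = (w - 3)*(w^2 - w - 6) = (w - 3)*(w + 2)*(w - 3)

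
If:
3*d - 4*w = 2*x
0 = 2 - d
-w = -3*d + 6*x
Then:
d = 2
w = 12/11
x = 9/11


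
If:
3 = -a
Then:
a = -3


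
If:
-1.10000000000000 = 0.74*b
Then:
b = -1.49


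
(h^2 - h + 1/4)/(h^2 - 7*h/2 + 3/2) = (h - 1/2)/(h - 3)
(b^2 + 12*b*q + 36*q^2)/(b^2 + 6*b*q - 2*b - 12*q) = (b + 6*q)/(b - 2)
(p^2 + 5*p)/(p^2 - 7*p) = (p + 5)/(p - 7)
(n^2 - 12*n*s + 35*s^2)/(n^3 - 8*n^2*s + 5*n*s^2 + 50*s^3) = (-n + 7*s)/(-n^2 + 3*n*s + 10*s^2)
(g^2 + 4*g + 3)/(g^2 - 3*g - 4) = (g + 3)/(g - 4)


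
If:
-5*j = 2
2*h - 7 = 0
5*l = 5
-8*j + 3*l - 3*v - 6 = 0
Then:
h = 7/2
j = -2/5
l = 1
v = 1/15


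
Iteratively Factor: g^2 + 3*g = (g + 3)*(g)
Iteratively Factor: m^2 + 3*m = (m + 3)*(m)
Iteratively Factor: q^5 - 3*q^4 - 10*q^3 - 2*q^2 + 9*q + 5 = (q - 5)*(q^4 + 2*q^3 - 2*q - 1) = (q - 5)*(q + 1)*(q^3 + q^2 - q - 1) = (q - 5)*(q + 1)^2*(q^2 - 1) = (q - 5)*(q + 1)^3*(q - 1)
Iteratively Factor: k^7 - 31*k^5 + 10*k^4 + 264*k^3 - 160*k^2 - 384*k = (k + 1)*(k^6 - k^5 - 30*k^4 + 40*k^3 + 224*k^2 - 384*k) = k*(k + 1)*(k^5 - k^4 - 30*k^3 + 40*k^2 + 224*k - 384) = k*(k - 2)*(k + 1)*(k^4 + k^3 - 28*k^2 - 16*k + 192) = k*(k - 4)*(k - 2)*(k + 1)*(k^3 + 5*k^2 - 8*k - 48) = k*(k - 4)*(k - 2)*(k + 1)*(k + 4)*(k^2 + k - 12) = k*(k - 4)*(k - 3)*(k - 2)*(k + 1)*(k + 4)*(k + 4)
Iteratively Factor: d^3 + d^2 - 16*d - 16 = (d + 1)*(d^2 - 16) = (d - 4)*(d + 1)*(d + 4)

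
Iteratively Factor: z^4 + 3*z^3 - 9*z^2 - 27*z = (z - 3)*(z^3 + 6*z^2 + 9*z) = (z - 3)*(z + 3)*(z^2 + 3*z) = (z - 3)*(z + 3)^2*(z)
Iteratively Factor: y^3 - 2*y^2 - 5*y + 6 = (y - 3)*(y^2 + y - 2) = (y - 3)*(y + 2)*(y - 1)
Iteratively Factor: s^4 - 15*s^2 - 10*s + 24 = (s + 2)*(s^3 - 2*s^2 - 11*s + 12) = (s + 2)*(s + 3)*(s^2 - 5*s + 4) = (s - 4)*(s + 2)*(s + 3)*(s - 1)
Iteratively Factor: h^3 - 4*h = (h + 2)*(h^2 - 2*h) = h*(h + 2)*(h - 2)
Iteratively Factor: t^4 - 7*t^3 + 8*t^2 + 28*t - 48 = (t - 3)*(t^3 - 4*t^2 - 4*t + 16) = (t - 3)*(t - 2)*(t^2 - 2*t - 8) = (t - 3)*(t - 2)*(t + 2)*(t - 4)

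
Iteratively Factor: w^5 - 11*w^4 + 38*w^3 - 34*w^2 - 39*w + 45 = (w + 1)*(w^4 - 12*w^3 + 50*w^2 - 84*w + 45) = (w - 3)*(w + 1)*(w^3 - 9*w^2 + 23*w - 15) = (w - 3)^2*(w + 1)*(w^2 - 6*w + 5) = (w - 5)*(w - 3)^2*(w + 1)*(w - 1)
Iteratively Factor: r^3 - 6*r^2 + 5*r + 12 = (r + 1)*(r^2 - 7*r + 12) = (r - 4)*(r + 1)*(r - 3)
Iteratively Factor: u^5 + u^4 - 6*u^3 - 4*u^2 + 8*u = (u + 2)*(u^4 - u^3 - 4*u^2 + 4*u) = (u - 1)*(u + 2)*(u^3 - 4*u) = u*(u - 1)*(u + 2)*(u^2 - 4) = u*(u - 2)*(u - 1)*(u + 2)*(u + 2)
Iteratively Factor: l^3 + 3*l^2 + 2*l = (l + 1)*(l^2 + 2*l) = l*(l + 1)*(l + 2)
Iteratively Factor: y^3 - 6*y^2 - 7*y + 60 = (y - 4)*(y^2 - 2*y - 15) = (y - 5)*(y - 4)*(y + 3)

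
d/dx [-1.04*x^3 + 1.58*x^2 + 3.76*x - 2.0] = -3.12*x^2 + 3.16*x + 3.76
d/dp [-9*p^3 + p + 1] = 1 - 27*p^2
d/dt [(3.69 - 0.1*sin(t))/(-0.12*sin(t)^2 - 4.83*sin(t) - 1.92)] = (-0.012*sin(t)^2 + 0.8856*sin(t) + 18.0147)*cos(t)/(0.0144*sin(t)^4 + 1.1592*sin(t)^3 + 23.7897*sin(t)^2 + 18.5472*sin(t) + 3.6864)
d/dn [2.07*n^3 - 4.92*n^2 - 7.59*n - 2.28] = 6.21*n^2 - 9.84*n - 7.59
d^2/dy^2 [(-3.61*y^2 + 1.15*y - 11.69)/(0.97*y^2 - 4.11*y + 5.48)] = (-3.5527136788005e-15*y^4 - 26.619904*y^3 + 49.14117*y^2 + 242.949498*y - 435.675618)/(0.912673*y^6 - 11.601297*y^5 + 64.624407*y^4 - 200.509227*y^3 + 365.094588*y^2 - 370.274832*y + 164.566592)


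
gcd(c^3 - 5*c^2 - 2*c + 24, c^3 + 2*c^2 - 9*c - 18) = c^2 - c - 6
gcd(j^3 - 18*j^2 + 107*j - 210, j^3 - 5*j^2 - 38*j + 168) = j - 7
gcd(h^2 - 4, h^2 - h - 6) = h + 2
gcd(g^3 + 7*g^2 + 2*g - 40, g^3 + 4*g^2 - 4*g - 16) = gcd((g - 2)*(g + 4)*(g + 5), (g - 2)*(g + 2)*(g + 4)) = g^2 + 2*g - 8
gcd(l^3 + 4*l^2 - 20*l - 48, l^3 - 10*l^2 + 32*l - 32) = l - 4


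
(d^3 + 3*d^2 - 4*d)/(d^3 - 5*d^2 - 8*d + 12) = d*(d + 4)/(d^2 - 4*d - 12)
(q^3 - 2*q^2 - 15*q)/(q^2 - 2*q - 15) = q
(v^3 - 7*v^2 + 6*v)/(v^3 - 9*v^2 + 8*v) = (v - 6)/(v - 8)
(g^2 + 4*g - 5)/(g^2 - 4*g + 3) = (g + 5)/(g - 3)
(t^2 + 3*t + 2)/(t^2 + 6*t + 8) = (t + 1)/(t + 4)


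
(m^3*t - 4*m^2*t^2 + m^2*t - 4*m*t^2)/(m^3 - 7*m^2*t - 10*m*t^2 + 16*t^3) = m*t*(m^2 - 4*m*t + m - 4*t)/(m^3 - 7*m^2*t - 10*m*t^2 + 16*t^3)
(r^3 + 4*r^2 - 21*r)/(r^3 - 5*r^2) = (r^2 + 4*r - 21)/(r*(r - 5))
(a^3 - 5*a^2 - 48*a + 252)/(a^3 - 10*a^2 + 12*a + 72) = (a + 7)/(a + 2)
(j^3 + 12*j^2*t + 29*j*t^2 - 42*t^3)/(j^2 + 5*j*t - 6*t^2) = j + 7*t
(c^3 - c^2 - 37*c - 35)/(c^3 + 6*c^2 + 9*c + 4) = (c^2 - 2*c - 35)/(c^2 + 5*c + 4)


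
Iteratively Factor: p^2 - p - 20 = (p - 5)*(p + 4)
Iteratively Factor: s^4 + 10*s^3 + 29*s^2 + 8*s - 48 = (s + 4)*(s^3 + 6*s^2 + 5*s - 12) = (s + 3)*(s + 4)*(s^2 + 3*s - 4) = (s + 3)*(s + 4)^2*(s - 1)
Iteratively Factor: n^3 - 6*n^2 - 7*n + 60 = (n + 3)*(n^2 - 9*n + 20) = (n - 5)*(n + 3)*(n - 4)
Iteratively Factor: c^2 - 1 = (c + 1)*(c - 1)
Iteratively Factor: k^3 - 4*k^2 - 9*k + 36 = (k - 3)*(k^2 - k - 12) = (k - 3)*(k + 3)*(k - 4)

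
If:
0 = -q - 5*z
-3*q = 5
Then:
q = -5/3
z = 1/3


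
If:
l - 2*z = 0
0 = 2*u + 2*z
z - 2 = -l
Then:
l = 4/3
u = -2/3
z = 2/3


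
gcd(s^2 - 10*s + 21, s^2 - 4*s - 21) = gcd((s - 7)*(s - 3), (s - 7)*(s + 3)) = s - 7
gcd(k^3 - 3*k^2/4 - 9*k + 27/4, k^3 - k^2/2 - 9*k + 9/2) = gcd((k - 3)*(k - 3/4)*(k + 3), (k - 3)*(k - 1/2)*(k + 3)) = k^2 - 9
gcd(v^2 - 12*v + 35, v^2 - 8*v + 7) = v - 7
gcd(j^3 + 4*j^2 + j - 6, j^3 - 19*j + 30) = 1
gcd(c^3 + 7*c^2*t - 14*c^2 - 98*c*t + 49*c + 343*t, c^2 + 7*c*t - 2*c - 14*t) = c + 7*t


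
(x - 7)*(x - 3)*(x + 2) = x^3 - 8*x^2 + x + 42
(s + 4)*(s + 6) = s^2 + 10*s + 24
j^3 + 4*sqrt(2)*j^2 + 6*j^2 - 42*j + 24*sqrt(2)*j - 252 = (j + 6)*(j - 3*sqrt(2))*(j + 7*sqrt(2))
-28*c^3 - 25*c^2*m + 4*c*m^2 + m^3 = (-4*c + m)*(c + m)*(7*c + m)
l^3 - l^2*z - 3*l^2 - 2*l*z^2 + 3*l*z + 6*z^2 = (l - 3)*(l - 2*z)*(l + z)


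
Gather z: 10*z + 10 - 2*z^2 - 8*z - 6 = -2*z^2 + 2*z + 4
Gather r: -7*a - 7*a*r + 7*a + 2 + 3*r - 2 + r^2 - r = r^2 + r*(2 - 7*a)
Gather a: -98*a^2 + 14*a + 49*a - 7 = -98*a^2 + 63*a - 7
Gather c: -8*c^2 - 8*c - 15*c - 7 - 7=-8*c^2 - 23*c - 14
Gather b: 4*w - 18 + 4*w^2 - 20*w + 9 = 4*w^2 - 16*w - 9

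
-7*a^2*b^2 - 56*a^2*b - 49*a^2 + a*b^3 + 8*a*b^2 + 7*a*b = (-7*a + b)*(b + 7)*(a*b + a)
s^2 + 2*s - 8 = (s - 2)*(s + 4)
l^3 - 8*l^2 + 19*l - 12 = (l - 4)*(l - 3)*(l - 1)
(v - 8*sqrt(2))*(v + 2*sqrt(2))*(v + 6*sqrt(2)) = v^3 - 104*v - 192*sqrt(2)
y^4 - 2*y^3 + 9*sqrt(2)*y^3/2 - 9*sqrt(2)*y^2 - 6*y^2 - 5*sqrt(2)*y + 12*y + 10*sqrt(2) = (y - 2)*(y - sqrt(2))*(y + sqrt(2)/2)*(y + 5*sqrt(2))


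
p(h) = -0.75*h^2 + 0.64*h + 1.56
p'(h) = 0.64 - 1.5*h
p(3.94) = -7.56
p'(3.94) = -5.27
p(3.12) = -3.74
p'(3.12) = -4.04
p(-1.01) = 0.15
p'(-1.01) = 2.16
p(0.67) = 1.65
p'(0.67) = -0.36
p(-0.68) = 0.78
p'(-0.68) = 1.66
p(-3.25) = -8.44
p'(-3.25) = 5.52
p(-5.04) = -20.72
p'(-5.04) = 8.20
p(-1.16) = -0.19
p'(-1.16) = 2.38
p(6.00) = -21.60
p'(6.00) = -8.36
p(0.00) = 1.56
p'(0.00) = 0.64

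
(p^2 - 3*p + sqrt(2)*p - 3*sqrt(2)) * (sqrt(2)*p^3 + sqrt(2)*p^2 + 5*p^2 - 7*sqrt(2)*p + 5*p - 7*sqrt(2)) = sqrt(2)*p^5 - 2*sqrt(2)*p^4 + 7*p^4 - 14*p^3 - 5*sqrt(2)*p^3 - 35*p^2 + 4*sqrt(2)*p^2 + 6*sqrt(2)*p + 28*p + 42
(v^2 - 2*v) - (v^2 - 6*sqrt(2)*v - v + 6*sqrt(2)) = -v + 6*sqrt(2)*v - 6*sqrt(2)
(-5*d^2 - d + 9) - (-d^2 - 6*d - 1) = -4*d^2 + 5*d + 10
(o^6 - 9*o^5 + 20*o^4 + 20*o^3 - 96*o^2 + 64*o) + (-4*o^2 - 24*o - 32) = o^6 - 9*o^5 + 20*o^4 + 20*o^3 - 100*o^2 + 40*o - 32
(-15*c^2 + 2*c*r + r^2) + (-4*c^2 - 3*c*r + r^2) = -19*c^2 - c*r + 2*r^2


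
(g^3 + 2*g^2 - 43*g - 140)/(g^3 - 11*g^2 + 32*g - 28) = (g^2 + 9*g + 20)/(g^2 - 4*g + 4)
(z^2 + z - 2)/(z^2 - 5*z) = (z^2 + z - 2)/(z*(z - 5))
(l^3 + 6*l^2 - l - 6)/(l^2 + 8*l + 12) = (l^2 - 1)/(l + 2)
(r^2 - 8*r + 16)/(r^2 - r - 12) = (r - 4)/(r + 3)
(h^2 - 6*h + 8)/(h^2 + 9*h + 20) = (h^2 - 6*h + 8)/(h^2 + 9*h + 20)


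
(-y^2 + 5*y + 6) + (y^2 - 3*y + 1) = 2*y + 7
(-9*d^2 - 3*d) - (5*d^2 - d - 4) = -14*d^2 - 2*d + 4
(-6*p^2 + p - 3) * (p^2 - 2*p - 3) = -6*p^4 + 13*p^3 + 13*p^2 + 3*p + 9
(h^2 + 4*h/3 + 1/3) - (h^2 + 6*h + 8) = -14*h/3 - 23/3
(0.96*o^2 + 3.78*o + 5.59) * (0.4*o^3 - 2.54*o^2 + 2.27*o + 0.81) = 0.384*o^5 - 0.9264*o^4 - 5.186*o^3 - 4.8404*o^2 + 15.7511*o + 4.5279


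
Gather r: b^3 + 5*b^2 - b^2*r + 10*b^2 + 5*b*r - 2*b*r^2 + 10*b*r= b^3 + 15*b^2 - 2*b*r^2 + r*(-b^2 + 15*b)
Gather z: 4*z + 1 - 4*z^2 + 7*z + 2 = -4*z^2 + 11*z + 3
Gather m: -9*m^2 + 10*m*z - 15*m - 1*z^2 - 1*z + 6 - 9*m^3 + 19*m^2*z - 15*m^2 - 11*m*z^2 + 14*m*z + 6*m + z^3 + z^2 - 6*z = -9*m^3 + m^2*(19*z - 24) + m*(-11*z^2 + 24*z - 9) + z^3 - 7*z + 6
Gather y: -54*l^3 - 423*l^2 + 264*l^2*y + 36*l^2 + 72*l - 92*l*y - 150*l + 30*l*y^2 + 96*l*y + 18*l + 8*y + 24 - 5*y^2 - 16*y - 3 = -54*l^3 - 387*l^2 - 60*l + y^2*(30*l - 5) + y*(264*l^2 + 4*l - 8) + 21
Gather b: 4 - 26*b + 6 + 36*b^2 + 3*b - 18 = 36*b^2 - 23*b - 8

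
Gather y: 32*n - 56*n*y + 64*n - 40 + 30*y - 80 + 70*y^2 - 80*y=96*n + 70*y^2 + y*(-56*n - 50) - 120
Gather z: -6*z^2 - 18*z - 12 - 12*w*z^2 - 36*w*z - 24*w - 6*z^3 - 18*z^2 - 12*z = -24*w - 6*z^3 + z^2*(-12*w - 24) + z*(-36*w - 30) - 12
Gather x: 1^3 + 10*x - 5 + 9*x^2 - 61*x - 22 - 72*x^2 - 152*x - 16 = -63*x^2 - 203*x - 42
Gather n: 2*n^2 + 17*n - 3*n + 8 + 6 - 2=2*n^2 + 14*n + 12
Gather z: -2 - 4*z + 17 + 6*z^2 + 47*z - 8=6*z^2 + 43*z + 7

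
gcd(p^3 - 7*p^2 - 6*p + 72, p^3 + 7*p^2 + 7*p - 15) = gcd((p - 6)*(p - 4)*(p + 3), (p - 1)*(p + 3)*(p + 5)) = p + 3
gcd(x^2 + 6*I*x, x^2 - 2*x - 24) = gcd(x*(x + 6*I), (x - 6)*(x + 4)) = 1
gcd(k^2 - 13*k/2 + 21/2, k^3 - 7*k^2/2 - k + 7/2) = k - 7/2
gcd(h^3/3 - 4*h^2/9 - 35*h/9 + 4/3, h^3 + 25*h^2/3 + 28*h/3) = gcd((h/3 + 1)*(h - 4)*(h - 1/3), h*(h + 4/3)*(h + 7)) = 1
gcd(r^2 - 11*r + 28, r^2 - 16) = r - 4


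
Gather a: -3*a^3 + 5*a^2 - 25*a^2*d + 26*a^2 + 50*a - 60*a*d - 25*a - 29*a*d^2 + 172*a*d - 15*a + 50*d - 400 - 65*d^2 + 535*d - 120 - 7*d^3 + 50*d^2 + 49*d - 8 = -3*a^3 + a^2*(31 - 25*d) + a*(-29*d^2 + 112*d + 10) - 7*d^3 - 15*d^2 + 634*d - 528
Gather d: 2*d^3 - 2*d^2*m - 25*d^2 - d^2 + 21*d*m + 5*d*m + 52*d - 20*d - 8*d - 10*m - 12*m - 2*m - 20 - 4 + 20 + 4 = 2*d^3 + d^2*(-2*m - 26) + d*(26*m + 24) - 24*m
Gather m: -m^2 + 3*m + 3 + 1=-m^2 + 3*m + 4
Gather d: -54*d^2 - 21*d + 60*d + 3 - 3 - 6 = -54*d^2 + 39*d - 6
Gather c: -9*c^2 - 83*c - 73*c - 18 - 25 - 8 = -9*c^2 - 156*c - 51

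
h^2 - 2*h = h*(h - 2)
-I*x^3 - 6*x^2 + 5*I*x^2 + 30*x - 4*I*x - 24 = (x - 4)*(x - 6*I)*(-I*x + I)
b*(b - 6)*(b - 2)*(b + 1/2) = b^4 - 15*b^3/2 + 8*b^2 + 6*b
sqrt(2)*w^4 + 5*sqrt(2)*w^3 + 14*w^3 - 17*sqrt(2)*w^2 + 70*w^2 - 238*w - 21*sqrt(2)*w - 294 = (w - 3)*(w + 7)*(w + 7*sqrt(2))*(sqrt(2)*w + sqrt(2))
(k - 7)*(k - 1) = k^2 - 8*k + 7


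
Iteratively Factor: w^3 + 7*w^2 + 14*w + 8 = (w + 2)*(w^2 + 5*w + 4) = (w + 2)*(w + 4)*(w + 1)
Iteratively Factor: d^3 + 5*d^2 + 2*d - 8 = (d + 4)*(d^2 + d - 2) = (d + 2)*(d + 4)*(d - 1)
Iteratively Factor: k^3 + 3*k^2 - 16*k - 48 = (k + 4)*(k^2 - k - 12) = (k - 4)*(k + 4)*(k + 3)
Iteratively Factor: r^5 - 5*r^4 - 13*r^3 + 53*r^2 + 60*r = (r - 4)*(r^4 - r^3 - 17*r^2 - 15*r) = (r - 4)*(r + 3)*(r^3 - 4*r^2 - 5*r) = (r - 5)*(r - 4)*(r + 3)*(r^2 + r) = r*(r - 5)*(r - 4)*(r + 3)*(r + 1)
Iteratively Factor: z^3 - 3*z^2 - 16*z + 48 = (z + 4)*(z^2 - 7*z + 12) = (z - 4)*(z + 4)*(z - 3)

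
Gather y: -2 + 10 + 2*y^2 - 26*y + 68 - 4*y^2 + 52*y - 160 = -2*y^2 + 26*y - 84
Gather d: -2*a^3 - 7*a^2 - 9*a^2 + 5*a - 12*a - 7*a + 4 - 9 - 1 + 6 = -2*a^3 - 16*a^2 - 14*a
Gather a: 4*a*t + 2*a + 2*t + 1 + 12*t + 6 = a*(4*t + 2) + 14*t + 7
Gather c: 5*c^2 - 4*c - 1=5*c^2 - 4*c - 1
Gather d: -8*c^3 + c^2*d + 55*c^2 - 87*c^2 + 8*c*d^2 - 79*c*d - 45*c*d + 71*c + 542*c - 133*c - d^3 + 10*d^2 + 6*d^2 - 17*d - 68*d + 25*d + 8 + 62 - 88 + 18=-8*c^3 - 32*c^2 + 480*c - d^3 + d^2*(8*c + 16) + d*(c^2 - 124*c - 60)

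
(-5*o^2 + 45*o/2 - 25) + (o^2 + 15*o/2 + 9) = -4*o^2 + 30*o - 16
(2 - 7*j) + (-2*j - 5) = -9*j - 3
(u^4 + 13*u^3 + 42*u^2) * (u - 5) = u^5 + 8*u^4 - 23*u^3 - 210*u^2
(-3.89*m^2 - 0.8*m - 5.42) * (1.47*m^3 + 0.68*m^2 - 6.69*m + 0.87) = -5.7183*m^5 - 3.8212*m^4 + 17.5127*m^3 - 1.7179*m^2 + 35.5638*m - 4.7154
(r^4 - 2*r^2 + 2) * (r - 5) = r^5 - 5*r^4 - 2*r^3 + 10*r^2 + 2*r - 10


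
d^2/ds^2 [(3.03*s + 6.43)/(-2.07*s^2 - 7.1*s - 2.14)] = (-(3.03*s + 6.43)*(4.14*s + 7.1)*(8.28*s + 14.2) + (37.6326*s + 69.6462)*(2.07*s^2 + 7.1*s + 2.14))/(2.07*s^2 + 7.1*s + 2.14)^3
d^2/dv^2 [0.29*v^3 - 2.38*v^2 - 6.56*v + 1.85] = 1.74*v - 4.76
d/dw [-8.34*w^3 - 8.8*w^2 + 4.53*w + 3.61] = -25.02*w^2 - 17.6*w + 4.53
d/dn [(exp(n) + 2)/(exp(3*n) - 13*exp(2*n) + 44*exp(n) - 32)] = (-(exp(n) + 2)*(3*exp(2*n) - 26*exp(n) + 44) + exp(3*n) - 13*exp(2*n) + 44*exp(n) - 32)*exp(n)/(exp(3*n) - 13*exp(2*n) + 44*exp(n) - 32)^2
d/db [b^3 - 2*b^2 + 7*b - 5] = 3*b^2 - 4*b + 7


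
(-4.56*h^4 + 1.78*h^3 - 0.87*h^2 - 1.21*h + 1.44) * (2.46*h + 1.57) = -11.2176*h^5 - 2.7804*h^4 + 0.6544*h^3 - 4.3425*h^2 + 1.6427*h + 2.2608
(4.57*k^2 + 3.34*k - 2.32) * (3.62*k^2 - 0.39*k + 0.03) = 16.5434*k^4 + 10.3085*k^3 - 9.5639*k^2 + 1.005*k - 0.0696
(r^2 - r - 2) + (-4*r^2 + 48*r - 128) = -3*r^2 + 47*r - 130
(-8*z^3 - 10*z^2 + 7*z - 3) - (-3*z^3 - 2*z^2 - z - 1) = -5*z^3 - 8*z^2 + 8*z - 2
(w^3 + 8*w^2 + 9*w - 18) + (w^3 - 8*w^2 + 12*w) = 2*w^3 + 21*w - 18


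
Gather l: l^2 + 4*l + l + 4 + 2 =l^2 + 5*l + 6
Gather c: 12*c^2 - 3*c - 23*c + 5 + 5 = 12*c^2 - 26*c + 10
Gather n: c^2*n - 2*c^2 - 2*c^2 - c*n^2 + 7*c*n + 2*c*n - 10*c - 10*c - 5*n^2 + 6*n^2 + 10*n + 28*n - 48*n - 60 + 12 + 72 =-4*c^2 - 20*c + n^2*(1 - c) + n*(c^2 + 9*c - 10) + 24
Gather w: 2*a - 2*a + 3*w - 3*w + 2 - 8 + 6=0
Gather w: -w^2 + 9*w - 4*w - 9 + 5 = -w^2 + 5*w - 4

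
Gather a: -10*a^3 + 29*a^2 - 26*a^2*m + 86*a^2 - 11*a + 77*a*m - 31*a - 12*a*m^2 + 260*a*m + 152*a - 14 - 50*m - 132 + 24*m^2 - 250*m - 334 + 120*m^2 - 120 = -10*a^3 + a^2*(115 - 26*m) + a*(-12*m^2 + 337*m + 110) + 144*m^2 - 300*m - 600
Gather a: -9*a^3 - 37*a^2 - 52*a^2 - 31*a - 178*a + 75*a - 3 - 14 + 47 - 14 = -9*a^3 - 89*a^2 - 134*a + 16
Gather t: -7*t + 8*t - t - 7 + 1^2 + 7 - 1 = 0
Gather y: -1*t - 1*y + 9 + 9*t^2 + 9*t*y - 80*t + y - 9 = 9*t^2 + 9*t*y - 81*t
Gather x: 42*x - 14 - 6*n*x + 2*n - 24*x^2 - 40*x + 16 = 2*n - 24*x^2 + x*(2 - 6*n) + 2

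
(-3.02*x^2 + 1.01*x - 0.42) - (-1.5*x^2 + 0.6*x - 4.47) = -1.52*x^2 + 0.41*x + 4.05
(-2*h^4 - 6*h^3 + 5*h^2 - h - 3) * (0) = 0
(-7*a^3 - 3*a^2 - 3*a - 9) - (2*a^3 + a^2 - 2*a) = -9*a^3 - 4*a^2 - a - 9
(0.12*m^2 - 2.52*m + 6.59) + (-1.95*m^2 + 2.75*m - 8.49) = -1.83*m^2 + 0.23*m - 1.9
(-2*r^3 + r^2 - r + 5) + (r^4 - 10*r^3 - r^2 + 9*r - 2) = r^4 - 12*r^3 + 8*r + 3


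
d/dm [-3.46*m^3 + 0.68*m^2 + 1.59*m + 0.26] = -10.38*m^2 + 1.36*m + 1.59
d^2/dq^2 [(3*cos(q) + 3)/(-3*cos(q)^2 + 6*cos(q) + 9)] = (cos(q)^2 + 3*cos(q) - 2)/(cos(q) - 3)^3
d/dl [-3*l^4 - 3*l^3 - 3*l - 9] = -12*l^3 - 9*l^2 - 3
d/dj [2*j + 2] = 2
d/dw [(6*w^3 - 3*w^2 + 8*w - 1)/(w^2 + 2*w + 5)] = 2*(3*w^4 + 12*w^3 + 38*w^2 - 14*w + 21)/(w^4 + 4*w^3 + 14*w^2 + 20*w + 25)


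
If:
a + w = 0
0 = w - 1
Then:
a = -1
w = 1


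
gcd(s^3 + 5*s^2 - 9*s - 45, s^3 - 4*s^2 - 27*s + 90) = s^2 + 2*s - 15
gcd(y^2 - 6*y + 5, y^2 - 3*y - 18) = 1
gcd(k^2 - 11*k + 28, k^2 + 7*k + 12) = 1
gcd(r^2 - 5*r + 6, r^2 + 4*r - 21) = r - 3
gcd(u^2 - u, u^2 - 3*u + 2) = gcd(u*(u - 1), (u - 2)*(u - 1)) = u - 1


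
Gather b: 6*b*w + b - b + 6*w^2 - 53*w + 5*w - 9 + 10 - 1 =6*b*w + 6*w^2 - 48*w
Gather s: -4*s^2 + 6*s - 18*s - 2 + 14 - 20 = -4*s^2 - 12*s - 8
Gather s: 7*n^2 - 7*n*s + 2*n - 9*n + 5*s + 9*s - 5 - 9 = 7*n^2 - 7*n + s*(14 - 7*n) - 14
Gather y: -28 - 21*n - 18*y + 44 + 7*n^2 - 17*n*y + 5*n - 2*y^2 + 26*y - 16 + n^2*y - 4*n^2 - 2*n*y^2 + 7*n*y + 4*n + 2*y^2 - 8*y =3*n^2 - 2*n*y^2 - 12*n + y*(n^2 - 10*n)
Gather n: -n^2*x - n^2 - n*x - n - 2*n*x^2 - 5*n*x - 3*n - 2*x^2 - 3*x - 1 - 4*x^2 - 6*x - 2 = n^2*(-x - 1) + n*(-2*x^2 - 6*x - 4) - 6*x^2 - 9*x - 3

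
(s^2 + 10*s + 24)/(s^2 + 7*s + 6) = (s + 4)/(s + 1)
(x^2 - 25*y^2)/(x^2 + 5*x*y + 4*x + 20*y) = (x - 5*y)/(x + 4)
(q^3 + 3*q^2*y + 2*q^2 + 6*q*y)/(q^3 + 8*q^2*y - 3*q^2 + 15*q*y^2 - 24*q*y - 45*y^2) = q*(q + 2)/(q^2 + 5*q*y - 3*q - 15*y)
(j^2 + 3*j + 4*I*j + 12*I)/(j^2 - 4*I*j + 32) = (j + 3)/(j - 8*I)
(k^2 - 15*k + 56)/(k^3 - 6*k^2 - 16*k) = (k - 7)/(k*(k + 2))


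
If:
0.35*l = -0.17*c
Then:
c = -2.05882352941176*l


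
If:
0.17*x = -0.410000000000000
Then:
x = -2.41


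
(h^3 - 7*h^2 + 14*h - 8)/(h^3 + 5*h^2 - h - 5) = (h^2 - 6*h + 8)/(h^2 + 6*h + 5)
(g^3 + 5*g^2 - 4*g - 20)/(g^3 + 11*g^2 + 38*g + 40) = (g - 2)/(g + 4)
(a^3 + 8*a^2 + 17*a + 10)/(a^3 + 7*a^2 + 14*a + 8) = (a + 5)/(a + 4)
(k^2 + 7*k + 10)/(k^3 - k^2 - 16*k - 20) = (k + 5)/(k^2 - 3*k - 10)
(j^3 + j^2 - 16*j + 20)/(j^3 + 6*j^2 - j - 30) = (j - 2)/(j + 3)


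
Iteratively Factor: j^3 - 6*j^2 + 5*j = (j - 1)*(j^2 - 5*j) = j*(j - 1)*(j - 5)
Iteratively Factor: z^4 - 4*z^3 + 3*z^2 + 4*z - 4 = (z - 2)*(z^3 - 2*z^2 - z + 2) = (z - 2)*(z - 1)*(z^2 - z - 2) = (z - 2)^2*(z - 1)*(z + 1)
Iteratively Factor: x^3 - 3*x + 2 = (x + 2)*(x^2 - 2*x + 1) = (x - 1)*(x + 2)*(x - 1)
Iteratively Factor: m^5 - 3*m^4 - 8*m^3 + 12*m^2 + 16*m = (m + 2)*(m^4 - 5*m^3 + 2*m^2 + 8*m) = (m + 1)*(m + 2)*(m^3 - 6*m^2 + 8*m) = (m - 2)*(m + 1)*(m + 2)*(m^2 - 4*m) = (m - 4)*(m - 2)*(m + 1)*(m + 2)*(m)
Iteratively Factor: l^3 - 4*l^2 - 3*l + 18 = (l + 2)*(l^2 - 6*l + 9) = (l - 3)*(l + 2)*(l - 3)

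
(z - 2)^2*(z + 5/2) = z^3 - 3*z^2/2 - 6*z + 10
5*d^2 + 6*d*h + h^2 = (d + h)*(5*d + h)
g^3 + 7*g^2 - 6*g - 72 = (g - 3)*(g + 4)*(g + 6)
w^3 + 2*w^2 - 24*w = w*(w - 4)*(w + 6)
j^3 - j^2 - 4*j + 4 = (j - 2)*(j - 1)*(j + 2)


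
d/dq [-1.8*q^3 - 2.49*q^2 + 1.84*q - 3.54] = -5.4*q^2 - 4.98*q + 1.84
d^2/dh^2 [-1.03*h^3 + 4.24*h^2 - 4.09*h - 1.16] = 8.48 - 6.18*h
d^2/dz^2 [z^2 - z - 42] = 2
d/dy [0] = 0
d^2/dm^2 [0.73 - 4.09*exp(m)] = -4.09*exp(m)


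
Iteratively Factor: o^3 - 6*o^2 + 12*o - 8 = (o - 2)*(o^2 - 4*o + 4) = (o - 2)^2*(o - 2)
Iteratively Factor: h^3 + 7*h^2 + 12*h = (h + 3)*(h^2 + 4*h) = (h + 3)*(h + 4)*(h)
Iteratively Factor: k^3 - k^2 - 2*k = (k)*(k^2 - k - 2) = k*(k - 2)*(k + 1)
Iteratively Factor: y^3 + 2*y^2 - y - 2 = (y - 1)*(y^2 + 3*y + 2) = (y - 1)*(y + 1)*(y + 2)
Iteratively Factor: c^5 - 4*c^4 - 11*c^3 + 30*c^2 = (c - 2)*(c^4 - 2*c^3 - 15*c^2) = c*(c - 2)*(c^3 - 2*c^2 - 15*c) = c*(c - 2)*(c + 3)*(c^2 - 5*c) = c*(c - 5)*(c - 2)*(c + 3)*(c)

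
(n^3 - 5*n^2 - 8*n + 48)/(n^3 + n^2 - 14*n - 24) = (n - 4)/(n + 2)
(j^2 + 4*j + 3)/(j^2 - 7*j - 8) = (j + 3)/(j - 8)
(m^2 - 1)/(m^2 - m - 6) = (1 - m^2)/(-m^2 + m + 6)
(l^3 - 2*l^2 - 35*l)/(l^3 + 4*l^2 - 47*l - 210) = l/(l + 6)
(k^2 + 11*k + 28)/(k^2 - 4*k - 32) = (k + 7)/(k - 8)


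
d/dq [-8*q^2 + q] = 1 - 16*q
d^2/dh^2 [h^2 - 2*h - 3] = 2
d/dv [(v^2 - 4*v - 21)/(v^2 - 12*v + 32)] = 2*(-4*v^2 + 53*v - 190)/(v^4 - 24*v^3 + 208*v^2 - 768*v + 1024)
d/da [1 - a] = -1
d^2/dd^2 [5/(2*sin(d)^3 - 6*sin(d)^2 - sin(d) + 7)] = 5*(-18*(1 - cos(2*d))^2*sin(d) + 78*(1 - cos(2*d))^2 - 627*sin(d)/2 + 215*sin(3*d)/4 + 9*sin(5*d)/4 - 16*cos(2*d) - 18*cos(4*d) + 120)/((sin(d) + 1)^2*(-8*sin(d) - cos(2*d) + 8)^3)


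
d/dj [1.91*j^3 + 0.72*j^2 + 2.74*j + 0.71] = 5.73*j^2 + 1.44*j + 2.74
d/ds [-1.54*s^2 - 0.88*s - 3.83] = -3.08*s - 0.88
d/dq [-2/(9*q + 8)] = 18/(9*q + 8)^2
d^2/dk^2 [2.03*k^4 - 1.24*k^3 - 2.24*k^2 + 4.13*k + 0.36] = 24.36*k^2 - 7.44*k - 4.48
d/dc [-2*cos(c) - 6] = 2*sin(c)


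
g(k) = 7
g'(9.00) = 0.00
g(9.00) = 7.00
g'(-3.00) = 0.00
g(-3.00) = 7.00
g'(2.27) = 0.00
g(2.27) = 7.00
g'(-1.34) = 0.00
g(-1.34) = 7.00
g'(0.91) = 0.00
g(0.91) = 7.00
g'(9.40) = 0.00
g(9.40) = 7.00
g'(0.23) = 0.00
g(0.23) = 7.00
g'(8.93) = 0.00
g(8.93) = 7.00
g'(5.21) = 0.00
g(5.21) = 7.00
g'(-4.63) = 0.00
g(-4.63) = 7.00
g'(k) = 0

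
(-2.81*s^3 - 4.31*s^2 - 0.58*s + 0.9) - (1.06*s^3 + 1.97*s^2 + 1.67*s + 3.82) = -3.87*s^3 - 6.28*s^2 - 2.25*s - 2.92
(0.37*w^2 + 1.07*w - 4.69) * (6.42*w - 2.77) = 2.3754*w^3 + 5.8445*w^2 - 33.0737*w + 12.9913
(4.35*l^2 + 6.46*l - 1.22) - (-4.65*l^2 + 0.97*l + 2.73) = 9.0*l^2 + 5.49*l - 3.95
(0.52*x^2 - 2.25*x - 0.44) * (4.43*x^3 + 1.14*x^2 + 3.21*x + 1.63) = 2.3036*x^5 - 9.3747*x^4 - 2.845*x^3 - 6.8765*x^2 - 5.0799*x - 0.7172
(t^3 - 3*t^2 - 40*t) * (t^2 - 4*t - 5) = t^5 - 7*t^4 - 33*t^3 + 175*t^2 + 200*t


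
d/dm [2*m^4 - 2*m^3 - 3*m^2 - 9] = 2*m*(4*m^2 - 3*m - 3)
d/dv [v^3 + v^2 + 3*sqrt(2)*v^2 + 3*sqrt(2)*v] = 3*v^2 + 2*v + 6*sqrt(2)*v + 3*sqrt(2)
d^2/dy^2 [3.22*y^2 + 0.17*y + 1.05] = 6.44000000000000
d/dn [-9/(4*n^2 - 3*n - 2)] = 9*(8*n - 3)/(-4*n^2 + 3*n + 2)^2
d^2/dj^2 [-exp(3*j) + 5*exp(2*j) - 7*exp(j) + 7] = (-9*exp(2*j) + 20*exp(j) - 7)*exp(j)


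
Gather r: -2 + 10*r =10*r - 2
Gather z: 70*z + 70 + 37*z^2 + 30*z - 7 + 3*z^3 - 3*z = 3*z^3 + 37*z^2 + 97*z + 63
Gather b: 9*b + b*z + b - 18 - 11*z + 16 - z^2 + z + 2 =b*(z + 10) - z^2 - 10*z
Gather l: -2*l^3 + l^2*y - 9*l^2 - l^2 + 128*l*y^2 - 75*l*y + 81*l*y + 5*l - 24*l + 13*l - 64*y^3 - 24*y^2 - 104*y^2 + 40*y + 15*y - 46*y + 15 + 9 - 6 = -2*l^3 + l^2*(y - 10) + l*(128*y^2 + 6*y - 6) - 64*y^3 - 128*y^2 + 9*y + 18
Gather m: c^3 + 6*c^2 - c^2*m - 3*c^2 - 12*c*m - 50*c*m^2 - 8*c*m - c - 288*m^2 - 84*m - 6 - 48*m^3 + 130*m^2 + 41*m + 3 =c^3 + 3*c^2 - c - 48*m^3 + m^2*(-50*c - 158) + m*(-c^2 - 20*c - 43) - 3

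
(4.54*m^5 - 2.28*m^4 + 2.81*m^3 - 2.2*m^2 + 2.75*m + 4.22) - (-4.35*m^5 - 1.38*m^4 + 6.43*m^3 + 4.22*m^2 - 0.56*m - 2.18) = 8.89*m^5 - 0.9*m^4 - 3.62*m^3 - 6.42*m^2 + 3.31*m + 6.4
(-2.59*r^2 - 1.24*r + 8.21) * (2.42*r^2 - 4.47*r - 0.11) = -6.2678*r^4 + 8.5765*r^3 + 25.6959*r^2 - 36.5623*r - 0.9031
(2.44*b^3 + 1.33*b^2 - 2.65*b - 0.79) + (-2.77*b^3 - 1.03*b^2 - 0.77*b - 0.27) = -0.33*b^3 + 0.3*b^2 - 3.42*b - 1.06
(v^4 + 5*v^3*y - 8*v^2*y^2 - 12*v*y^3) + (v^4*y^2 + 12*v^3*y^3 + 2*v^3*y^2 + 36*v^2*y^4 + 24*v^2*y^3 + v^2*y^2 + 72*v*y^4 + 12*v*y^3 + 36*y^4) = v^4*y^2 + v^4 + 12*v^3*y^3 + 2*v^3*y^2 + 5*v^3*y + 36*v^2*y^4 + 24*v^2*y^3 - 7*v^2*y^2 + 72*v*y^4 + 36*y^4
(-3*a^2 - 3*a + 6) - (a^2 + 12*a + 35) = -4*a^2 - 15*a - 29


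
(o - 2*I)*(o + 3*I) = o^2 + I*o + 6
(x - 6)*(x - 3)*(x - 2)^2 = x^4 - 13*x^3 + 58*x^2 - 108*x + 72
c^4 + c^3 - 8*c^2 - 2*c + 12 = (c - 2)*(c + 3)*(c - sqrt(2))*(c + sqrt(2))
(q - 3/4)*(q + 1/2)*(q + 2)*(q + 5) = q^4 + 27*q^3/4 + 63*q^2/8 - 41*q/8 - 15/4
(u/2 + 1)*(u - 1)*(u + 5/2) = u^3/2 + 7*u^2/4 + u/4 - 5/2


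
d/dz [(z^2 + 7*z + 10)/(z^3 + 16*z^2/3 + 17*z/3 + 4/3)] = 3*(-3*z^4 - 42*z^3 - 185*z^2 - 312*z - 142)/(9*z^6 + 96*z^5 + 358*z^4 + 568*z^3 + 417*z^2 + 136*z + 16)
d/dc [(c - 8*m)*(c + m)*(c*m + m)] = m*(3*c^2 - 14*c*m + 2*c - 8*m^2 - 7*m)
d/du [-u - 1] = -1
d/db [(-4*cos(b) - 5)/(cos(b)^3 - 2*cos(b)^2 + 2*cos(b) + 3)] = 16*(-8*cos(b)^3 - 7*cos(b)^2 + 20*cos(b) + 2)*sin(b)/(8*sin(b)^2 + 11*cos(b) + cos(3*b) + 4)^2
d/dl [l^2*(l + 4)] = l*(3*l + 8)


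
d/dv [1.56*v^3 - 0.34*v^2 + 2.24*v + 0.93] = 4.68*v^2 - 0.68*v + 2.24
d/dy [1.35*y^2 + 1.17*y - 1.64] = 2.7*y + 1.17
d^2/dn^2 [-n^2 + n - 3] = -2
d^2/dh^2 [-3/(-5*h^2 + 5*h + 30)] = 6*(h^2 - h - (2*h - 1)^2 - 6)/(5*(-h^2 + h + 6)^3)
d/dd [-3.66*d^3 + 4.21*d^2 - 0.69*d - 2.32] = -10.98*d^2 + 8.42*d - 0.69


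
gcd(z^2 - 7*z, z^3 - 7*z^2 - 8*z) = z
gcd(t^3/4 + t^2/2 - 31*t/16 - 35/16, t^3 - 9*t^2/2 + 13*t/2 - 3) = 1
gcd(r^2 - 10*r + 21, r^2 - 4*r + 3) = r - 3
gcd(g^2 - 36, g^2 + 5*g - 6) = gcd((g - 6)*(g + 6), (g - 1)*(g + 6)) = g + 6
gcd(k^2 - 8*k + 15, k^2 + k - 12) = k - 3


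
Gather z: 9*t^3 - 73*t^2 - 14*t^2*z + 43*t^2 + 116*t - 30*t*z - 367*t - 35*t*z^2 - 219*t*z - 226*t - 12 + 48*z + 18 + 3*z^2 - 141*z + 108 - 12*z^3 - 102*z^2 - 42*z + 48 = 9*t^3 - 30*t^2 - 477*t - 12*z^3 + z^2*(-35*t - 99) + z*(-14*t^2 - 249*t - 135) + 162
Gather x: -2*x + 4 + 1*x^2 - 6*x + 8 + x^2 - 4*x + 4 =2*x^2 - 12*x + 16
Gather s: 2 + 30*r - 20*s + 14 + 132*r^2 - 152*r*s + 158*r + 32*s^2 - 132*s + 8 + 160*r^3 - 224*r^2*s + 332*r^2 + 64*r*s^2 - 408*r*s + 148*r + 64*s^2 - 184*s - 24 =160*r^3 + 464*r^2 + 336*r + s^2*(64*r + 96) + s*(-224*r^2 - 560*r - 336)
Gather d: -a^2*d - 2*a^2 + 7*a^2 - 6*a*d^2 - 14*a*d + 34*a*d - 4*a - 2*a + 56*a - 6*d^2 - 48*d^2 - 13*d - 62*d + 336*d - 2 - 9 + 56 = 5*a^2 + 50*a + d^2*(-6*a - 54) + d*(-a^2 + 20*a + 261) + 45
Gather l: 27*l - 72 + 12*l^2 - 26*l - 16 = 12*l^2 + l - 88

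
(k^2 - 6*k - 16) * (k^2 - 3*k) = k^4 - 9*k^3 + 2*k^2 + 48*k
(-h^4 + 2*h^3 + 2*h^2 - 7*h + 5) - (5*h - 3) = -h^4 + 2*h^3 + 2*h^2 - 12*h + 8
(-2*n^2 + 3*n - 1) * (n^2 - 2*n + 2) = -2*n^4 + 7*n^3 - 11*n^2 + 8*n - 2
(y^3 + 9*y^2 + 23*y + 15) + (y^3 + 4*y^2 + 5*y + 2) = 2*y^3 + 13*y^2 + 28*y + 17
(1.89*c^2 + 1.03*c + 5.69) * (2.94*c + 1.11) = 5.5566*c^3 + 5.1261*c^2 + 17.8719*c + 6.3159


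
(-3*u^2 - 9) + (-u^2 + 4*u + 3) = -4*u^2 + 4*u - 6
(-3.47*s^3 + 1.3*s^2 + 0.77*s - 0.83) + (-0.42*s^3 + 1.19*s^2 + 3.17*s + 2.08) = -3.89*s^3 + 2.49*s^2 + 3.94*s + 1.25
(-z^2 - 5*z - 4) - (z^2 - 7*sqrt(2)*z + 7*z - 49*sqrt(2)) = -2*z^2 - 12*z + 7*sqrt(2)*z - 4 + 49*sqrt(2)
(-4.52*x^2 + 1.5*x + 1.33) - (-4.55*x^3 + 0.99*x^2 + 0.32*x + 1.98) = 4.55*x^3 - 5.51*x^2 + 1.18*x - 0.65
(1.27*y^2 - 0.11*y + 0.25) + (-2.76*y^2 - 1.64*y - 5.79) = -1.49*y^2 - 1.75*y - 5.54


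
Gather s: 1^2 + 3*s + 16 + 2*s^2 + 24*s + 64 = 2*s^2 + 27*s + 81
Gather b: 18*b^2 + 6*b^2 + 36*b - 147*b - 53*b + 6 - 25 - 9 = 24*b^2 - 164*b - 28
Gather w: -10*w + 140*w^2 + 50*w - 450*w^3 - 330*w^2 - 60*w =-450*w^3 - 190*w^2 - 20*w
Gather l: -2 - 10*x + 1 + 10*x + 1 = 0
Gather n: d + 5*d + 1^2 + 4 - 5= 6*d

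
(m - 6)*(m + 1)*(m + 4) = m^3 - m^2 - 26*m - 24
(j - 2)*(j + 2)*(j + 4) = j^3 + 4*j^2 - 4*j - 16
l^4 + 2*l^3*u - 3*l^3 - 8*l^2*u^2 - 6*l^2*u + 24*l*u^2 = l*(l - 3)*(l - 2*u)*(l + 4*u)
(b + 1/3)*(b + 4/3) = b^2 + 5*b/3 + 4/9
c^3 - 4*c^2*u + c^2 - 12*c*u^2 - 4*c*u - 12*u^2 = (c + 1)*(c - 6*u)*(c + 2*u)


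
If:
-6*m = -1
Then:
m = 1/6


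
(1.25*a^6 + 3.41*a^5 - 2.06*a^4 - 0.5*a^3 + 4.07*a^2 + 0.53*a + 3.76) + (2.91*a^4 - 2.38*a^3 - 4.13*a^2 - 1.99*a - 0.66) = 1.25*a^6 + 3.41*a^5 + 0.85*a^4 - 2.88*a^3 - 0.0599999999999996*a^2 - 1.46*a + 3.1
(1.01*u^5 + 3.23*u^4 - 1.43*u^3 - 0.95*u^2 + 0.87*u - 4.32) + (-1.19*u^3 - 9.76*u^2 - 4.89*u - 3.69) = 1.01*u^5 + 3.23*u^4 - 2.62*u^3 - 10.71*u^2 - 4.02*u - 8.01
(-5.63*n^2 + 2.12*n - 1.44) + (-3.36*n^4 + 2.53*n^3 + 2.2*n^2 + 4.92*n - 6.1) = -3.36*n^4 + 2.53*n^3 - 3.43*n^2 + 7.04*n - 7.54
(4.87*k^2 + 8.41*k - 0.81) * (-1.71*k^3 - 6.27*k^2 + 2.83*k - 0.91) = -8.3277*k^5 - 44.916*k^4 - 37.5635*k^3 + 24.4473*k^2 - 9.9454*k + 0.7371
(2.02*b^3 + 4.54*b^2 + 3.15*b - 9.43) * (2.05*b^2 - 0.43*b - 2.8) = 4.141*b^5 + 8.4384*b^4 - 1.1507*b^3 - 33.398*b^2 - 4.7651*b + 26.404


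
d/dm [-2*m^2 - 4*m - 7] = -4*m - 4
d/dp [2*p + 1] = 2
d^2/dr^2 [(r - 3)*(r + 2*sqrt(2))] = 2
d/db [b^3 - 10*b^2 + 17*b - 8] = 3*b^2 - 20*b + 17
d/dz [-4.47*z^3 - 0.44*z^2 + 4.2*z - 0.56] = -13.41*z^2 - 0.88*z + 4.2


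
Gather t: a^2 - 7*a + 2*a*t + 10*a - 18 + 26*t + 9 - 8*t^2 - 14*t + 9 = a^2 + 3*a - 8*t^2 + t*(2*a + 12)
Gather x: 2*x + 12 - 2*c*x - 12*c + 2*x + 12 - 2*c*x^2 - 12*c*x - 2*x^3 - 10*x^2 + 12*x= -12*c - 2*x^3 + x^2*(-2*c - 10) + x*(16 - 14*c) + 24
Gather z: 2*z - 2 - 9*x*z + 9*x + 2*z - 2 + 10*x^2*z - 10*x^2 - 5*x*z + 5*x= -10*x^2 + 14*x + z*(10*x^2 - 14*x + 4) - 4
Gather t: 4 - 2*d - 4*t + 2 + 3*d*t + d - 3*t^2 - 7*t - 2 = -d - 3*t^2 + t*(3*d - 11) + 4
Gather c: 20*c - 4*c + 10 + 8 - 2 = 16*c + 16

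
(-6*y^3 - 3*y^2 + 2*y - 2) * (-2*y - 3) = 12*y^4 + 24*y^3 + 5*y^2 - 2*y + 6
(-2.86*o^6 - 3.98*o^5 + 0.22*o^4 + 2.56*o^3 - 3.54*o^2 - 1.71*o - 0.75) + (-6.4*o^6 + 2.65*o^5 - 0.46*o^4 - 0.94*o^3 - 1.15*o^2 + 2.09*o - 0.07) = -9.26*o^6 - 1.33*o^5 - 0.24*o^4 + 1.62*o^3 - 4.69*o^2 + 0.38*o - 0.82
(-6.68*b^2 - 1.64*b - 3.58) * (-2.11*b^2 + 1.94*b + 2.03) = 14.0948*b^4 - 9.4988*b^3 - 9.1882*b^2 - 10.2744*b - 7.2674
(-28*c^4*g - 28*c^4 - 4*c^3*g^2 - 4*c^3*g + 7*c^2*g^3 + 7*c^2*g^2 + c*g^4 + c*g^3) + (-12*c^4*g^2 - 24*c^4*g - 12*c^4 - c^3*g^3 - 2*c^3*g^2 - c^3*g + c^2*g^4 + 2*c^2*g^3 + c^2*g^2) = -12*c^4*g^2 - 52*c^4*g - 40*c^4 - c^3*g^3 - 6*c^3*g^2 - 5*c^3*g + c^2*g^4 + 9*c^2*g^3 + 8*c^2*g^2 + c*g^4 + c*g^3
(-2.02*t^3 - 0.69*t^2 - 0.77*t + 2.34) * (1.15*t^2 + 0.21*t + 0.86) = -2.323*t^5 - 1.2177*t^4 - 2.7676*t^3 + 1.9359*t^2 - 0.1708*t + 2.0124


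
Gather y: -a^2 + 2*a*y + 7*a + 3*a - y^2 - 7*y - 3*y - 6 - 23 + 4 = -a^2 + 10*a - y^2 + y*(2*a - 10) - 25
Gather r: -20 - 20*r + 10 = -20*r - 10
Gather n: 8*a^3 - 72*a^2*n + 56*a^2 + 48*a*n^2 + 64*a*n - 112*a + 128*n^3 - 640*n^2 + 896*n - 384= 8*a^3 + 56*a^2 - 112*a + 128*n^3 + n^2*(48*a - 640) + n*(-72*a^2 + 64*a + 896) - 384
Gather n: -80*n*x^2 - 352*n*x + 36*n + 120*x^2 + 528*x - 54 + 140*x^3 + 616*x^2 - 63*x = n*(-80*x^2 - 352*x + 36) + 140*x^3 + 736*x^2 + 465*x - 54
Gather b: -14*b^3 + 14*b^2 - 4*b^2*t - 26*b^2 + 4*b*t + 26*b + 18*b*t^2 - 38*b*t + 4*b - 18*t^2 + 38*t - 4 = -14*b^3 + b^2*(-4*t - 12) + b*(18*t^2 - 34*t + 30) - 18*t^2 + 38*t - 4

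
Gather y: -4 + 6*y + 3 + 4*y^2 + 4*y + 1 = 4*y^2 + 10*y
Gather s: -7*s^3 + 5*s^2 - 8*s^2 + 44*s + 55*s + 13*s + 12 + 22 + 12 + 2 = -7*s^3 - 3*s^2 + 112*s + 48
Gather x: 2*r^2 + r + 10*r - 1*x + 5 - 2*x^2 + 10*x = 2*r^2 + 11*r - 2*x^2 + 9*x + 5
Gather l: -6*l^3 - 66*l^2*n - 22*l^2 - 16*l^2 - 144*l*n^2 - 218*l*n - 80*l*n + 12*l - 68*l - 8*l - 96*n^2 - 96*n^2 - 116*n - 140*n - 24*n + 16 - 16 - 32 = -6*l^3 + l^2*(-66*n - 38) + l*(-144*n^2 - 298*n - 64) - 192*n^2 - 280*n - 32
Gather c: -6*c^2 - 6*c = -6*c^2 - 6*c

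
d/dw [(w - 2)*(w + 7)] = 2*w + 5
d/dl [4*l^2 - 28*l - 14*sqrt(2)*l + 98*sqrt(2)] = 8*l - 28 - 14*sqrt(2)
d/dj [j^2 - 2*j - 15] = 2*j - 2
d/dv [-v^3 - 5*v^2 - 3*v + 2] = -3*v^2 - 10*v - 3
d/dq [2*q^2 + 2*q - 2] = 4*q + 2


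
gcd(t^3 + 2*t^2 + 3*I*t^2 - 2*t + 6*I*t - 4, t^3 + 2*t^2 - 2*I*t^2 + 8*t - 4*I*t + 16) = t^2 + t*(2 + 2*I) + 4*I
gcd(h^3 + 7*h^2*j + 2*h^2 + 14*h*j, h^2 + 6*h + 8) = h + 2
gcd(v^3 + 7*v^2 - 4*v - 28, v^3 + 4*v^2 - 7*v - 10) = v - 2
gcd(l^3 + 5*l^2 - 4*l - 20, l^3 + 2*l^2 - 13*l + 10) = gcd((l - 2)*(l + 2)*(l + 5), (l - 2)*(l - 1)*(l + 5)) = l^2 + 3*l - 10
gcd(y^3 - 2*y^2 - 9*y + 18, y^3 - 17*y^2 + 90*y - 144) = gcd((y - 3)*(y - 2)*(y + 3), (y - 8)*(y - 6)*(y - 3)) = y - 3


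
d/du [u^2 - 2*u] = 2*u - 2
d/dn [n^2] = 2*n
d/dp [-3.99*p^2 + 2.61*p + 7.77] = 2.61 - 7.98*p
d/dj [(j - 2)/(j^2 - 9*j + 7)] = (j^2 - 9*j - (j - 2)*(2*j - 9) + 7)/(j^2 - 9*j + 7)^2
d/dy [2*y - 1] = 2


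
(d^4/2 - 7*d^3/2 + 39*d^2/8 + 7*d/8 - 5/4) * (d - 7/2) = d^5/2 - 21*d^4/4 + 137*d^3/8 - 259*d^2/16 - 69*d/16 + 35/8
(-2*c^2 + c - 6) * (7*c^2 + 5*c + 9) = -14*c^4 - 3*c^3 - 55*c^2 - 21*c - 54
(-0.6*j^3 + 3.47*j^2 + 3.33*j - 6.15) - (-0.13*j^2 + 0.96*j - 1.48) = -0.6*j^3 + 3.6*j^2 + 2.37*j - 4.67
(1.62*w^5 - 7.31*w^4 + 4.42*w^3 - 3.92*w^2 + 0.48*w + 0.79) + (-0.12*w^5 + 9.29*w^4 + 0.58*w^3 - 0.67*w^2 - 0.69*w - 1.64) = 1.5*w^5 + 1.98*w^4 + 5.0*w^3 - 4.59*w^2 - 0.21*w - 0.85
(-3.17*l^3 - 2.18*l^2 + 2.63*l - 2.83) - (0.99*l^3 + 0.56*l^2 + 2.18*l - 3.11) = -4.16*l^3 - 2.74*l^2 + 0.45*l + 0.28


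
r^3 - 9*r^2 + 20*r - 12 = (r - 6)*(r - 2)*(r - 1)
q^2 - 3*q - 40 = (q - 8)*(q + 5)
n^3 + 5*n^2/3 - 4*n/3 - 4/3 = (n - 1)*(n + 2/3)*(n + 2)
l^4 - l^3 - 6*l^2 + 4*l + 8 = (l - 2)^2*(l + 1)*(l + 2)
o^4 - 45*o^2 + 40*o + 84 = (o - 6)*(o - 2)*(o + 1)*(o + 7)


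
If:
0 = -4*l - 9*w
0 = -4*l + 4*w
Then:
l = 0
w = 0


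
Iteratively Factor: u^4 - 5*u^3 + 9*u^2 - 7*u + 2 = (u - 1)*(u^3 - 4*u^2 + 5*u - 2) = (u - 2)*(u - 1)*(u^2 - 2*u + 1) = (u - 2)*(u - 1)^2*(u - 1)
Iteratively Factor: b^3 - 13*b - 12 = (b + 1)*(b^2 - b - 12) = (b - 4)*(b + 1)*(b + 3)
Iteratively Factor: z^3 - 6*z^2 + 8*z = (z - 4)*(z^2 - 2*z) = (z - 4)*(z - 2)*(z)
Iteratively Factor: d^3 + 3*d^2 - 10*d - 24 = (d + 2)*(d^2 + d - 12) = (d + 2)*(d + 4)*(d - 3)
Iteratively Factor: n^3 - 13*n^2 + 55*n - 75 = (n - 5)*(n^2 - 8*n + 15) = (n - 5)^2*(n - 3)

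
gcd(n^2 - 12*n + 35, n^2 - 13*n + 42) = n - 7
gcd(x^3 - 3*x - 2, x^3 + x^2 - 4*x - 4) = x^2 - x - 2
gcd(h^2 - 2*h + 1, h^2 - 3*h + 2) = h - 1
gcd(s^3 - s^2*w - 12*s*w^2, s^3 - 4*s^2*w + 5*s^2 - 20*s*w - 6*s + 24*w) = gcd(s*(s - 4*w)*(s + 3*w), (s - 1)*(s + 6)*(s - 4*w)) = s - 4*w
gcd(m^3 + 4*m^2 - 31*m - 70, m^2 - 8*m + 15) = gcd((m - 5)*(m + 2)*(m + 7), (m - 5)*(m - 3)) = m - 5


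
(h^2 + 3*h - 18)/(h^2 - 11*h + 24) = (h + 6)/(h - 8)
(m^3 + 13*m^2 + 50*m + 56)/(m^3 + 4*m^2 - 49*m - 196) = (m + 2)/(m - 7)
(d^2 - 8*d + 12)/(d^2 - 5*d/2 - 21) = 2*(d - 2)/(2*d + 7)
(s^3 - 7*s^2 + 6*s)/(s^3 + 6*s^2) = (s^2 - 7*s + 6)/(s*(s + 6))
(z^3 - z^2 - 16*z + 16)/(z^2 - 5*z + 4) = z + 4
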